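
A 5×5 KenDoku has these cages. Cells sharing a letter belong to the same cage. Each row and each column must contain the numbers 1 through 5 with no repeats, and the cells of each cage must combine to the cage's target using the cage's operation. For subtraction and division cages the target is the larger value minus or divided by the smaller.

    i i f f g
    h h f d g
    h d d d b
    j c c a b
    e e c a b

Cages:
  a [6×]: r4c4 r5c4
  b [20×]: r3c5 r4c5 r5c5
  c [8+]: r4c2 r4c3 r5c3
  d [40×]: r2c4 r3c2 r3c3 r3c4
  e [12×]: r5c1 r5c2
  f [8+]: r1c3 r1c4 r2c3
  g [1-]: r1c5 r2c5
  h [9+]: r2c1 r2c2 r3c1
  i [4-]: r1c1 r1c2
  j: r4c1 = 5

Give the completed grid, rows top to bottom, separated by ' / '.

1 5 3 4 2 / 2 4 1 5 3 / 3 2 4 1 5 / 5 1 2 3 4 / 4 3 5 2 1

Cage j is given, leaving r4c1 = 5.
Column 1 already has 5; hence r1c1 = 1.
The two cells of cage i must have difference 4, so r1c2 = 5.
The only place for 3 in row 3 is r3c1.
Column 1 already has 3, leaving r5c1 = 4.
Cage e needs two cells with product 12, which forces r5c2 = 3.
Row 5 now contains 3, leaving r5c4 = 2.
Column 1 now contains 4, which forces r2c1 = 2.
The 3 cells of cage h must have sum 9; hence r2c2 = 4.
2 is placed in column 4, so r4c4 = 3.
The 3 cells of cage f must have sum 8; hence r1c3 = 3.
Column 4 already has 3, which forces r1c4 = 4.
Row 1 now contains 4, which forces r1c5 = 2.
Cage f needs sum 8, so r2c3 = 1.
1 is placed in row 2, leaving r2c4 = 5.
5 is placed in row 2; hence r2c5 = 3.
Column 4 now contains 5, so r3c4 = 1.
Column 3 now contains 1; hence r4c3 = 2.
The 3 cells of cage c must have sum 8, which forces r5c3 = 5.
5 is placed in row 5, so r5c5 = 1.
1 is placed in row 3, leaving r3c2 = 2.
Column 3 already has 5, which forces r3c3 = 4.
The 3 cells of cage b must have product 20, which forces r3c5 = 5.
2 is placed in row 4, which forces r4c2 = 1.
1 is placed in column 5; hence r4c5 = 4.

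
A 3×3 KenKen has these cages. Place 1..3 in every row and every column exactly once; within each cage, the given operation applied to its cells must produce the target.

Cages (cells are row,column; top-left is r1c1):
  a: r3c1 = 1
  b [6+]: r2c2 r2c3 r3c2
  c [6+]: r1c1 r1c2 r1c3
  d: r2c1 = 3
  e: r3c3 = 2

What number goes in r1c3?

D is a freebie, which forces r2c1 = 3.
Cage a is given, which forces r3c1 = 1.
Cage e is given, leaving r3c3 = 2.
1 is placed in column 1; hence r1c1 = 2.
Cage b has sum 6, which forces r2c2 = 2.
Column 3 already has 2; hence r2c3 = 1.
Row 3 already has 2, leaving r3c2 = 3.
3 is placed in column 2, so r1c2 = 1.
Column 3 now contains 1, leaving r1c3 = 3.
The full grid is 2 1 3 / 3 2 1 / 1 3 2.

3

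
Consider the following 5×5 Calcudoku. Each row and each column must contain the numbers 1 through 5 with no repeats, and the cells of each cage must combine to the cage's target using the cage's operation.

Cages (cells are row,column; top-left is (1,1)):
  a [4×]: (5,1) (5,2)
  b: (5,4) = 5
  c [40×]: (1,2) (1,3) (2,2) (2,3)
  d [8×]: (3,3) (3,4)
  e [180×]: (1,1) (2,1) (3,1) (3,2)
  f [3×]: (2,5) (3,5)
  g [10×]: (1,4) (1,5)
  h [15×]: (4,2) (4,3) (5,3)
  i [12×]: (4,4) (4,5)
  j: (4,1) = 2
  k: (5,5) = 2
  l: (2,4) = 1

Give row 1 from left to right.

3 1 4 2 5

L is a freebie, which forces (2,4) = 1.
1 is placed in row 2, leaving (2,5) = 3.
Cage e has product 180, so (3,2) = 3.
Column 5 already has 3, which forces (3,5) = 1.
Cage j is given, leaving (4,1) = 2.
Column 5 already has 3, so (4,5) = 4.
B is a freebie, so (5,4) = 5.
Cage k is given, so (5,5) = 2.
Cage e has product 180, so (1,1) = 3.
Column 4 now contains 5, leaving (1,4) = 2.
2 is placed in column 5, so (1,5) = 5.
Column 4 now contains 2; hence (3,4) = 4.
Row 4 already has 4, leaving (4,4) = 3.
The 4 cells of cage e must have product 180, which forces (2,1) = 4.
4 is placed in row 3; hence (3,1) = 5.
4 is placed in row 3; hence (3,3) = 2.
Column 1 now contains 4; hence (5,1) = 1.
Row 5 now contains 1, which forces (5,2) = 4.
Cage h needs product 15, which forces (5,3) = 3.
Column 2 already has 4, so (1,2) = 1.
The 4 cells of cage c must have product 40, leaving (1,3) = 4.
The 4 cells of cage c must have product 40, which forces (2,2) = 2.
Column 3 already has 2; hence (2,3) = 5.
1 is placed in column 2, which forces (4,2) = 5.
Column 3 already has 5, which forces (4,3) = 1.
The full grid is 3 1 4 2 5 / 4 2 5 1 3 / 5 3 2 4 1 / 2 5 1 3 4 / 1 4 3 5 2.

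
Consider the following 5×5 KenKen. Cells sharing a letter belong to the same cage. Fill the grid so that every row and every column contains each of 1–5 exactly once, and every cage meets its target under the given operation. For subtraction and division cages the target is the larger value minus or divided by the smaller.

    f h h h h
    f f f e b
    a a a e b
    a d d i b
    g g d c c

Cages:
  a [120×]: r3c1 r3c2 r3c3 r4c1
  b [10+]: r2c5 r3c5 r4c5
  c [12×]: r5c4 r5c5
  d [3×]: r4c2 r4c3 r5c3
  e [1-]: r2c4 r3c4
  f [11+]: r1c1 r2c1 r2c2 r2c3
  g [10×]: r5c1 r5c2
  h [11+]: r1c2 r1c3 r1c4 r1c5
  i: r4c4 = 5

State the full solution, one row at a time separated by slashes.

4 3 5 1 2 / 1 4 2 3 5 / 3 5 4 2 1 / 2 1 3 5 4 / 5 2 1 4 3

Cage d has product 3, leaving r4c2 = 1.
The 3 cells of cage d must have product 3, so r4c3 = 3.
I is a freebie, so r4c4 = 5.
Cage d has product 3, so r5c3 = 1.
The only place for 4 in row 1 is r1c1.
Cage f has sum 11, so r2c1 = 1.
Column 1 already has 4, so r4c1 = 2.
2 is placed in row 4; hence r4c5 = 4.
Column 1 now contains 2; hence r5c1 = 5.
Row 5 already has 5, so r5c2 = 2.
Column 5 already has 4; hence r5c5 = 3.
Column 2 now contains 2; hence r2c2 = 4.
Cage f needs sum 11, so r2c3 = 2.
Row 2 already has 2, so r2c4 = 3.
3 is placed in column 5, so r2c5 = 5.
5 is placed in column 1, which forces r3c1 = 3.
Column 2 already has 4, so r3c2 = 5.
Row 3 now contains 5, which forces r3c3 = 4.
Cage b needs sum 10, which forces r3c5 = 1.
3 is placed in row 5, which forces r5c4 = 4.
5 is placed in column 2, leaving r1c2 = 3.
2 is placed in column 3, which forces r1c3 = 5.
Cage h needs sum 11, which forces r1c4 = 1.
Column 5 already has 1, so r1c5 = 2.
1 is placed in row 3, so r3c4 = 2.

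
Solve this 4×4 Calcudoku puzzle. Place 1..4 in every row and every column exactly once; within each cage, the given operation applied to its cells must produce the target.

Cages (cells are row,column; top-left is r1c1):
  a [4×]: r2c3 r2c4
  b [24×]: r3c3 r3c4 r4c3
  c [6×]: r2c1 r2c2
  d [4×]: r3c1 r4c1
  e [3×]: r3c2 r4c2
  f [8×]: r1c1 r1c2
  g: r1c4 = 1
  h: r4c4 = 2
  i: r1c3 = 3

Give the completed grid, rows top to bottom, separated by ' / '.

2 4 3 1 / 3 2 1 4 / 4 1 2 3 / 1 3 4 2

I is a freebie, so r1c3 = 3.
Cage g is given, leaving r1c4 = 1.
Column 4 already has 1, which forces r2c4 = 4.
H is a freebie, leaving r4c4 = 2.
Row 2 now contains 4, leaving r2c3 = 1.
The 3 cells of cage b must have product 24, leaving r3c3 = 2.
Column 4 now contains 2, which forces r3c4 = 3.
Row 4 already has 2, so r4c3 = 4.
Cage d's pair has product 4, which forces r3c1 = 4.
Row 3 already has 3, which forces r3c2 = 1.
Row 4 already has 4, which forces r4c1 = 1.
The two cells of cage e must have product 3, so r4c2 = 3.
4 is placed in column 1, which forces r1c1 = 2.
Cage f needs two cells with product 8, so r1c2 = 4.
Cage c needs two cells with product 6, which forces r2c1 = 3.
3 is placed in column 2, which forces r2c2 = 2.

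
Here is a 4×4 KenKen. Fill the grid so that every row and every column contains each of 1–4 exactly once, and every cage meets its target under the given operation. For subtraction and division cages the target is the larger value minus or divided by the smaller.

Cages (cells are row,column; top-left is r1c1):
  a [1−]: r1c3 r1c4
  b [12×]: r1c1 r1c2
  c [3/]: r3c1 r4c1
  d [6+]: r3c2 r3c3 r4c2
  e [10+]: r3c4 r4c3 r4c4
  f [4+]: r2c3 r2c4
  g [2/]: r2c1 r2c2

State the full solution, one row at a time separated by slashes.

In column 1, 2 can only go at r2c1, so r2c1 = 2.
The only place for 4 in row 2 is r2c2.
The two cells of cage b must have product 12, so r1c1 = 4.
Column 2 already has 4, which forces r1c2 = 3.
Cage d has sum 6; hence r3c3 = 3.
Row 3 now contains 3, leaving r3c4 = 4.
Column 3 now contains 3, leaving r4c3 = 4.
4 is placed in column 4, leaving r4c4 = 2.
Cage a's pair has difference 1, so r1c3 = 2.
2 is placed in column 4, which forces r1c4 = 1.
Column 3 now contains 3, which forces r2c3 = 1.
Cage f's pair has sum 4, leaving r2c4 = 3.
Row 3 now contains 3; hence r3c1 = 1.
Cage d needs sum 6, which forces r3c2 = 2.
Cage c needs two cells with quotient 3; hence r4c1 = 3.
Row 4 now contains 2, so r4c2 = 1.

4 3 2 1 / 2 4 1 3 / 1 2 3 4 / 3 1 4 2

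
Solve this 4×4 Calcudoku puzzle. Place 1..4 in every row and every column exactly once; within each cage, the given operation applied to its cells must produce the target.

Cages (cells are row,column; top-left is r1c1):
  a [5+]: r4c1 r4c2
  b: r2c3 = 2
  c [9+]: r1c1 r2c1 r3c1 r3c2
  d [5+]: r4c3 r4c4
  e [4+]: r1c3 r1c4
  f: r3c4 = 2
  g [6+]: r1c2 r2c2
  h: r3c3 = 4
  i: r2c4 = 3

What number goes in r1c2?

Cage b is a single given cell, leaving r2c3 = 2.
Cage i is given, so r2c4 = 3.
Cage h is a single given cell, which forces r3c3 = 4.
Cage f is a single given cell; hence r3c4 = 2.
The two cells of cage g must have sum 6, leaving r1c2 = 2.
The two cells of cage e must have sum 4, which forces r1c3 = 3.
3 is placed in column 4, leaving r1c4 = 1.
2 is placed in row 2, leaving r2c2 = 4.
Cage c needs sum 9; hence r3c1 = 3.
The 4 cells of cage c must have sum 9, which forces r3c2 = 1.
Column 2 already has 1, leaving r4c2 = 3.
Cage d needs two cells with sum 5; hence r4c3 = 1.
Cage d needs two cells with sum 5, leaving r4c4 = 4.
1 is placed in row 1, which forces r1c1 = 4.
4 is placed in row 2, leaving r2c1 = 1.
Row 4 already has 4, so r4c1 = 2.
Completed grid: 4 2 3 1 / 1 4 2 3 / 3 1 4 2 / 2 3 1 4.

2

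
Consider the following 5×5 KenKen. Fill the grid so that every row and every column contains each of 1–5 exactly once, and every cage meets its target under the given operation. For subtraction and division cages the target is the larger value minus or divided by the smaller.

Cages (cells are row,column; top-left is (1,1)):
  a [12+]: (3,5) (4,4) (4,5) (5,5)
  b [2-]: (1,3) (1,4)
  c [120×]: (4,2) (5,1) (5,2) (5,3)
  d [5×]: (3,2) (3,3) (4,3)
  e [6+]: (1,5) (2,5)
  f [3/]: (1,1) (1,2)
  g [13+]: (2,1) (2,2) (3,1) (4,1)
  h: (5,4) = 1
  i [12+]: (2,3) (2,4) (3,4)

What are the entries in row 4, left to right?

5 4 1 3 2

The 3 cells of cage d must have product 5, so (3,2) = 1.
The 3 cells of cage d must have product 5, leaving (3,3) = 5.
The 3 cells of cage d must have product 5, which forces (4,3) = 1.
Cage h is a single given cell, which forces (5,4) = 1.
The two cells of cage f must have quotient 3; hence (1,1) = 1.
Column 2 now contains 1, which forces (1,2) = 3.
Cage i needs sum 12, which forces (2,4) = 5.
In row 1, 5 can only go at (1,5), so (1,5) = 5.
The two cells of cage e must have sum 6, leaving (2,5) = 1.
Cage a needs sum 12, leaving (4,4) = 3.
Cage i has sum 12, leaving (2,3) = 3.
3 is placed in column 4; hence (3,4) = 4.
The two cells of cage b must have difference 2, which forces (1,3) = 4.
4 is placed in column 4, leaving (1,4) = 2.
The 4 cells of cage c must have product 120; hence (5,1) = 3.
Column 3 already has 4, which forces (5,3) = 2.
Row 5 already has 2, leaving (5,5) = 4.
The 4 cells of cage g must have sum 13, leaving (2,1) = 4.
The 4 cells of cage g must have sum 13, leaving (2,2) = 2.
3 is placed in column 1; hence (3,1) = 2.
Cage a has sum 12, so (3,5) = 3.
Cage g has sum 13, leaving (4,1) = 5.
Cage c has product 120, so (4,2) = 4.
4 is placed in column 5, which forces (4,5) = 2.
Row 5 already has 4, leaving (5,2) = 5.
The full grid is 1 3 4 2 5 / 4 2 3 5 1 / 2 1 5 4 3 / 5 4 1 3 2 / 3 5 2 1 4.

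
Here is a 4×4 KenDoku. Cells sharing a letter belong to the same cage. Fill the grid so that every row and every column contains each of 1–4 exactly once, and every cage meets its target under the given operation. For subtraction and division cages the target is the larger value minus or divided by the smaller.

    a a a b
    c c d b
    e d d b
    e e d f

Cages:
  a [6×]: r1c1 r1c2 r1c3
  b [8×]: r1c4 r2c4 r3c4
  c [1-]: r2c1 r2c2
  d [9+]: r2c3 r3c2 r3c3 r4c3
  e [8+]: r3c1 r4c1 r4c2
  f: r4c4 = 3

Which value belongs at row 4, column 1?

1

Cage f is given; hence r4c4 = 3.
In row 1, 4 can only go at r1c4, so r1c4 = 4.
Row 3 needs a 4, and only r3c3 is open for it.
The only place for 3 in row 3 is r3c1.
Row 2 needs a 4, and only r2c1 is open for it.
The two cells of cage c must have difference 1; hence r2c2 = 3.
Column 1 already has 4, which forces r4c1 = 1.
Cage e needs sum 8, leaving r4c2 = 4.
Row 4 now contains 1, so r4c3 = 2.
Column 1 already has 1, so r1c1 = 2.
Cage a needs product 6, so r1c2 = 1.
Cage a needs product 6, which forces r1c3 = 3.
Column 3 now contains 2, leaving r2c3 = 1.
1 is placed in row 2, so r2c4 = 2.
Cage d needs sum 9; hence r3c2 = 2.
Column 4 now contains 2, which forces r3c4 = 1.
Completed grid: 2 1 3 4 / 4 3 1 2 / 3 2 4 1 / 1 4 2 3.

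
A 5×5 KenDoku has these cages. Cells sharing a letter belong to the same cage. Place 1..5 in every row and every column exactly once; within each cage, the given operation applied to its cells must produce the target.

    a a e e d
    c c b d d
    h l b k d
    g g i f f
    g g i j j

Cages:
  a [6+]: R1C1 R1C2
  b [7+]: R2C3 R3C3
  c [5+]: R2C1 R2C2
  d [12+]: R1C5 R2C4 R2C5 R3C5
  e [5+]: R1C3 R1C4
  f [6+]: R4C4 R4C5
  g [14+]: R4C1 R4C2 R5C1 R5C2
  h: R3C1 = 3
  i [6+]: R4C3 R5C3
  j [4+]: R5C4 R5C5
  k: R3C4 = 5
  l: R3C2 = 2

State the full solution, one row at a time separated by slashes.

Cage h is a single given cell, so R3C1 = 3.
Cage l is a single given cell, which forces R3C2 = 2.
Cage k is a single given cell, so R3C4 = 5.
Cage b needs two cells with sum 7; hence R2C3 = 3.
5 is placed in row 3, so R3C3 = 4.
4 is placed in row 3, leaving R3C5 = 1.
Column 5 now contains 1, which forces R5C5 = 3.
Row 5 now contains 3; hence R5C4 = 1.
Cage i's pair has sum 6; hence R4C3 = 1.
1 is placed in row 5, leaving R5C3 = 5.
Column 3 now contains 1; hence R1C3 = 2.
Cage e's pair has sum 5; hence R1C4 = 3.
Cage g has sum 14, so R4C1 = 5.
Cage g has sum 14, so R4C2 = 3.
Cage g has sum 14, so R5C1 = 2.
5 is placed in row 5; hence R5C2 = 4.
5 is placed in column 1; hence R1C1 = 1.
Cage a's pair has sum 6, which forces R1C2 = 5.
Row 1 already has 5; hence R1C5 = 4.
Cage c needs two cells with sum 5, so R2C1 = 4.
Column 2 now contains 4, so R2C2 = 1.
4 is placed in row 2, leaving R2C4 = 2.
Row 2 already has 2, which forces R2C5 = 5.
Column 4 now contains 2, which forces R4C4 = 4.
Column 5 already has 4, leaving R4C5 = 2.

1 5 2 3 4 / 4 1 3 2 5 / 3 2 4 5 1 / 5 3 1 4 2 / 2 4 5 1 3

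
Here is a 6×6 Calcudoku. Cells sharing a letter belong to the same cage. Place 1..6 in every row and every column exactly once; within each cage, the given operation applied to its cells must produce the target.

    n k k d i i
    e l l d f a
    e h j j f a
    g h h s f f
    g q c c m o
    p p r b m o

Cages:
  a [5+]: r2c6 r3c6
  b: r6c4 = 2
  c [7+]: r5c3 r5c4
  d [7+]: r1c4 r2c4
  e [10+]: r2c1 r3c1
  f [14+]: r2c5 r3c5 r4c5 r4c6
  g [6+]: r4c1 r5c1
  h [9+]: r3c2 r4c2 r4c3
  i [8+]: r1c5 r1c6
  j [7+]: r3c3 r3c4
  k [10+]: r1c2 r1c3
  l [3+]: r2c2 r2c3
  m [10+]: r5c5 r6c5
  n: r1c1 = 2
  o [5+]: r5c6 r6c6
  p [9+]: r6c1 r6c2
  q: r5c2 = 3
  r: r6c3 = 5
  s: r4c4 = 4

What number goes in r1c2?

4

Cage n is given, which forces r1c1 = 2.
S is a freebie, so r4c4 = 4.
Cage q is given, so r5c2 = 3.
Cage r is given, leaving r6c3 = 5.
Cage b is given, so r6c4 = 2.
The two cells of cage p must have sum 9, which forces r6c1 = 3.
The two cells of cage p must have sum 9; hence r6c2 = 6.
Row 6 already has 6; hence r6c5 = 4.
Row 6 already has 4, which forces r6c6 = 1.
Column 2 already has 6, leaving r1c2 = 4.
The two cells of cage k must have sum 10, leaving r1c3 = 6.
6 is placed in row 1, so r1c4 = 1.
Column 4 already has 1, leaving r2c4 = 6.
6 is placed in column 4, so r5c4 = 5.
Column 5 now contains 4, so r5c5 = 6.
Cage o needs two cells with sum 5, which forces r5c6 = 4.
Row 2 now contains 6; hence r2c1 = 4.
The two cells of cage e must have sum 10; hence r3c1 = 6.
Cage j needs two cells with sum 7; hence r3c3 = 4.
5 is placed in column 4; hence r3c4 = 3.
3 is placed in row 3; hence r3c6 = 2.
Cage g needs two cells with sum 6, leaving r4c1 = 5.
Row 4 now contains 5; hence r4c2 = 1.
Row 4 now contains 5, leaving r4c6 = 6.
Row 5 already has 5, which forces r5c1 = 1.
Cage c's pair has sum 7, so r5c3 = 2.
Column 2 now contains 1; hence r2c2 = 2.
2 is placed in column 3; hence r2c3 = 1.
1 is placed in row 2, so r2c5 = 5.
Column 6 now contains 2, leaving r2c6 = 3.
Column 2 now contains 1, so r3c2 = 5.
Column 5 already has 5, so r3c5 = 1.
2 is placed in column 3; hence r4c3 = 3.
The 4 cells of cage f must have sum 14; hence r4c5 = 2.
Column 5 already has 5; hence r1c5 = 3.
Column 6 already has 3; hence r1c6 = 5.
The full grid is 2 4 6 1 3 5 / 4 2 1 6 5 3 / 6 5 4 3 1 2 / 5 1 3 4 2 6 / 1 3 2 5 6 4 / 3 6 5 2 4 1.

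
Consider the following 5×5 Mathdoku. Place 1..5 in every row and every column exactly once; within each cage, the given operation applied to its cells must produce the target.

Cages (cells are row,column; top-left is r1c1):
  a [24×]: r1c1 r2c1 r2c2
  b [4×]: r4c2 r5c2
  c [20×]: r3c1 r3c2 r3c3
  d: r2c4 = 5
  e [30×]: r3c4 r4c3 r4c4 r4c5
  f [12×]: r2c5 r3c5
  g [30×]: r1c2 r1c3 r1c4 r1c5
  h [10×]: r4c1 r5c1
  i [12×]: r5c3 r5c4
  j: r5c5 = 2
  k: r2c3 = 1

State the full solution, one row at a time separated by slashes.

4 3 2 1 5 / 3 2 1 5 4 / 1 5 4 2 3 / 2 4 5 3 1 / 5 1 3 4 2

Cage k is a single given cell; hence r2c3 = 1.
D is a freebie; hence r2c4 = 5.
Cage j is a single given cell, so r5c5 = 2.
Cage h needs two cells with product 10, so r4c1 = 2.
2 is placed in row 5; hence r5c1 = 5.
Cage a has product 24, which forces r2c2 = 2.
Cage e needs product 30; hence r3c4 = 2.
Cage g needs product 30; hence r1c3 = 2.
Row 1 needs a 4, and only r1c1 is open for it.
Column 1 already has 4, leaving r2c1 = 3.
Row 2 now contains 3, leaving r2c5 = 4.
Column 1 already has 4; hence r3c1 = 1.
4 is placed in column 5, which forces r3c5 = 3.
Row 4 needs a 4, and only r4c2 is open for it.
Column 2 now contains 4, leaving r3c2 = 5.
The 3 cells of cage c must have product 20, leaving r3c3 = 4.
Column 2 now contains 4, so r5c2 = 1.
Column 3 already has 4; hence r5c3 = 3.
3 is placed in row 5, which forces r5c4 = 4.
Column 2 already has 1, which forces r1c2 = 3.
The 4 cells of cage g must have product 30, leaving r1c4 = 1.
The 4 cells of cage g must have product 30; hence r1c5 = 5.
3 is placed in column 3, leaving r4c3 = 5.
Cage e needs product 30, leaving r4c4 = 3.
The 4 cells of cage e must have product 30; hence r4c5 = 1.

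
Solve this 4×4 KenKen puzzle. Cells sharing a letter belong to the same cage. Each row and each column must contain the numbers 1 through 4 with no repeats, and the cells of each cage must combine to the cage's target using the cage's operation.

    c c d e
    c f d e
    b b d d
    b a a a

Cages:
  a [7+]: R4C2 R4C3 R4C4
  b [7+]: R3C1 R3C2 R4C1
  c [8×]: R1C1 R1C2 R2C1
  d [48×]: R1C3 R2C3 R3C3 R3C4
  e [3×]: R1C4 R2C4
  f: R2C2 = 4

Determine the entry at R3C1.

1

Cage f is a single given cell, so R2C2 = 4.
Cage c needs product 8, so R1C1 = 4.
Cage d has product 48, which forces R3C3 = 4.
The 4 cells of cage d must have product 48, which forces R3C4 = 2.
Cage b has sum 7, which forces R3C1 = 1.
2 is placed in row 3, which forces R3C2 = 3.
Cage b has sum 7; hence R4C1 = 3.
Cage a has sum 7, which forces R4C4 = 4.
The 3 cells of cage c must have product 8, so R1C2 = 1.
Row 1 now contains 1; hence R1C4 = 3.
Column 1 already has 1, so R2C1 = 2.
Row 2 already has 2, so R2C3 = 3.
Column 4 now contains 3, which forces R2C4 = 1.
1 is placed in column 2, leaving R4C2 = 2.
Row 4 already has 2, so R4C3 = 1.
Row 1 already has 3, leaving R1C3 = 2.
Completed grid: 4 1 2 3 / 2 4 3 1 / 1 3 4 2 / 3 2 1 4.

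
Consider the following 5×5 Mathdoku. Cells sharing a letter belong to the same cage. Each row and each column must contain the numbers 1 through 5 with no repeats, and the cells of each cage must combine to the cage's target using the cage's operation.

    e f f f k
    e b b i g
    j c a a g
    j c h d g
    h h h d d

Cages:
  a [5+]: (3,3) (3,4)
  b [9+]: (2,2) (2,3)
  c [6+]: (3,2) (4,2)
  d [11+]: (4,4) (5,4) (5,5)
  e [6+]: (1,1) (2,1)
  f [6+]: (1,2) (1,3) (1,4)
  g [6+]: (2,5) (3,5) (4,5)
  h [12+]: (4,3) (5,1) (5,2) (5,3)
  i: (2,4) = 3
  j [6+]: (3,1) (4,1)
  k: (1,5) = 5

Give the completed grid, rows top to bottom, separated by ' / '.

Cage k is given, which forces (1,5) = 5.
Cage i is given; hence (2,4) = 3.
The only place for 4 in row 1 is (1,1).
The two cells of cage e must have sum 6, so (2,1) = 2.
Row 2 now contains 2, leaving (2,5) = 1.
In column 1, 3 can only go at (5,1), so (5,1) = 3.
In column 2, 3 can only go at (1,2), so (1,2) = 3.
Column 5 needs a 4, and only (5,5) is open for it.
The only place for 4 in row 4 is (4,2).
Column 2 already has 4, so (2,2) = 5.
The two cells of cage b must have sum 9, leaving (2,3) = 4.
Cage c needs two cells with sum 6, which forces (3,2) = 2.
Row 3 now contains 2; hence (3,5) = 3.
Column 5 now contains 3, which forces (4,5) = 2.
Column 2 already has 2, leaving (5,2) = 1.
Row 5 now contains 1, which forces (5,3) = 5.
Row 5 now contains 5, leaving (5,4) = 2.
Cage f has sum 6; hence (1,3) = 2.
2 is placed in column 4, which forces (1,4) = 1.
3 is placed in row 3, so (3,3) = 1.
The two cells of cage a must have sum 5, so (3,4) = 4.
Row 4 now contains 2; hence (4,3) = 3.
Row 4 now contains 2, so (4,4) = 5.
1 is placed in row 3, which forces (3,1) = 5.
5 is placed in row 4, which forces (4,1) = 1.

4 3 2 1 5 / 2 5 4 3 1 / 5 2 1 4 3 / 1 4 3 5 2 / 3 1 5 2 4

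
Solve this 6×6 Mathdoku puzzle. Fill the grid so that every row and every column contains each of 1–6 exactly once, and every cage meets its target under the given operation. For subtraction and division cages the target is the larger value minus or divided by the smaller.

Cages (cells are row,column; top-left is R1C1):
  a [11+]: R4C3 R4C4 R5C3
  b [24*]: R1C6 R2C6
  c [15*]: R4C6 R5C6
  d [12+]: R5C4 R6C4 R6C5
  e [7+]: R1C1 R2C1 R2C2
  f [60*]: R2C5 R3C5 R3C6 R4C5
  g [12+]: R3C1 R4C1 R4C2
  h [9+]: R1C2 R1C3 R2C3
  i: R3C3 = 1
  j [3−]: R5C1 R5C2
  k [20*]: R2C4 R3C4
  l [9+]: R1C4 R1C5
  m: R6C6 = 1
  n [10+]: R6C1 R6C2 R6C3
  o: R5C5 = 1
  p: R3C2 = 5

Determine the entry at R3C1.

P is a freebie; hence R3C2 = 5.
Cage i is given, so R3C3 = 1.
Row 3 already has 5, leaving R3C4 = 4.
Cage o is a single given cell; hence R5C5 = 1.
M is a freebie, which forces R6C6 = 1.
Column 4 now contains 4; hence R2C4 = 5.
5 is placed in row 2; hence R2C5 = 2.
Cage f has product 60, which forces R3C5 = 3.
The 4 cells of cage f must have product 60, which forces R3C6 = 2.
Column 5 already has 2, which forces R4C5 = 5.
Row 4 already has 5; hence R4C6 = 3.
Column 6 already has 3, leaving R5C6 = 5.
Column 5 now contains 5, which forces R6C5 = 4.
Cage l's pair has sum 9; hence R1C4 = 3.
4 is placed in column 5, leaving R1C5 = 6.
Row 1 now contains 6, leaving R1C6 = 4.
4 is placed in column 6, so R2C6 = 6.
Row 3 already has 2; hence R3C1 = 6.
Column 1 already has 6; hence R5C1 = 3.
Row 5 already has 3, so R5C2 = 6.
Row 5 already has 6, leaving R5C3 = 4.
Row 5 already has 6, so R5C4 = 2.
2 is placed in column 4, which forces R6C4 = 6.
Row 1 now contains 3; hence R1C1 = 2.
Cage h needs sum 9, so R1C2 = 1.
Cage h has sum 9, so R1C3 = 5.
1 is placed in column 2; hence R2C2 = 4.
4 is placed in column 3, so R2C3 = 3.
2 is placed in column 1, leaving R4C1 = 4.
Column 2 already has 4, so R4C2 = 2.
Cage a needs sum 11; hence R4C3 = 6.
Column 4 already has 6; hence R4C4 = 1.
2 is placed in column 1; hence R6C1 = 5.
Column 2 already has 2; hence R6C2 = 3.
Column 3 now contains 3, so R6C3 = 2.
4 is placed in row 2; hence R2C1 = 1.
The full grid is 2 1 5 3 6 4 / 1 4 3 5 2 6 / 6 5 1 4 3 2 / 4 2 6 1 5 3 / 3 6 4 2 1 5 / 5 3 2 6 4 1.

6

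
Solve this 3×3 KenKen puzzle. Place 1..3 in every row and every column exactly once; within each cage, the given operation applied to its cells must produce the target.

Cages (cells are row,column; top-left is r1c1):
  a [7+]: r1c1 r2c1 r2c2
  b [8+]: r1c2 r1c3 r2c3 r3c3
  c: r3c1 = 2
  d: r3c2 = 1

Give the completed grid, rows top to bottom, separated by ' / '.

Cage b needs sum 8, leaving r1c2 = 2.
Column 2 already has 2, so r2c2 = 3.
Cage c is a single given cell, so r3c1 = 2.
Cage d is given, which forces r3c2 = 1.
Row 3 now contains 1, leaving r3c3 = 3.
2 is placed in row 1, which forces r1c1 = 3.
Column 3 already has 3, leaving r1c3 = 1.
Row 2 already has 3, leaving r2c1 = 1.
Cage b needs sum 8, which forces r2c3 = 2.

3 2 1 / 1 3 2 / 2 1 3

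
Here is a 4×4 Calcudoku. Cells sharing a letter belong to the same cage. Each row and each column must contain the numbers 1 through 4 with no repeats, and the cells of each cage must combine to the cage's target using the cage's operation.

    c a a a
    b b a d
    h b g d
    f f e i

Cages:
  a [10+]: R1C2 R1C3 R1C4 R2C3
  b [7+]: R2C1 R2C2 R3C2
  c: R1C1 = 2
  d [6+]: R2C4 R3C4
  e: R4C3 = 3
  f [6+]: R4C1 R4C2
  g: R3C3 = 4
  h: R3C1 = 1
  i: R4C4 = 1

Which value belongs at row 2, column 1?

Cage c is a single given cell, leaving R1C1 = 2.
H is a freebie, leaving R3C1 = 1.
Cage g is given, so R3C3 = 4.
Row 3 already has 4; hence R3C4 = 2.
2 is placed in column 1; hence R4C1 = 4.
Row 4 now contains 4; hence R4C2 = 2.
E is a freebie, so R4C3 = 3.
Cage i is a single given cell; hence R4C4 = 1.
Column 3 now contains 3, so R1C3 = 1.
Column 1 now contains 4, so R2C1 = 3.
The 3 cells of cage b must have sum 7; hence R2C2 = 1.
Cage a has sum 10, leaving R2C3 = 2.
Column 4 now contains 2; hence R2C4 = 4.
Row 3 now contains 2, which forces R3C2 = 3.
Column 2 already has 3, which forces R1C2 = 4.
Column 4 already has 4, so R1C4 = 3.
Completed grid: 2 4 1 3 / 3 1 2 4 / 1 3 4 2 / 4 2 3 1.

3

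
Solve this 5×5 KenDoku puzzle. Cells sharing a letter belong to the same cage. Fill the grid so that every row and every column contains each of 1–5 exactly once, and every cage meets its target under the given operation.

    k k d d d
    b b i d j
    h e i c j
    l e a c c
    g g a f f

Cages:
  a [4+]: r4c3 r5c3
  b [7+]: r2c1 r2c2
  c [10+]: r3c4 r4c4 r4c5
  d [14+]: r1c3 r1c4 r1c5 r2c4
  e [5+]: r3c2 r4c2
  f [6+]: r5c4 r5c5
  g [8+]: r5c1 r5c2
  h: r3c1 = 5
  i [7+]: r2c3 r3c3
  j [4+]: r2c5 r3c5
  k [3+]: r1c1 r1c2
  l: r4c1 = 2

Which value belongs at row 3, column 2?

Cage h is given, which forces r3c1 = 5.
L is a freebie, which forces r4c1 = 2.
5 is placed in column 1, so r5c1 = 3.
Row 5 now contains 3, which forces r5c2 = 5.
Row 5 now contains 3, leaving r5c3 = 1.
Column 1 now contains 2; hence r1c1 = 1.
The two cells of cage k must have sum 3, so r1c2 = 2.
3 is placed in column 1; hence r2c1 = 4.
The two cells of cage b must have sum 7; hence r2c2 = 3.
Row 2 already has 3, so r2c3 = 5.
Row 2 already has 5, which forces r2c4 = 2.
Row 2 already has 3, so r2c5 = 1.
1 is placed in column 5, so r3c5 = 3.
Column 3 already has 1, leaving r4c3 = 3.
Column 4 now contains 2; hence r5c4 = 4.
Row 5 now contains 4, which forces r5c5 = 2.
Column 3 now contains 3, so r1c3 = 4.
The 4 cells of cage d must have sum 14; hence r1c4 = 3.
Cage d has sum 14, leaving r1c5 = 5.
Cage i needs two cells with sum 7, so r3c3 = 2.
4 is placed in column 4; hence r3c4 = 1.
The 3 cells of cage c must have sum 10, so r4c4 = 5.
The 3 cells of cage c must have sum 10, which forces r4c5 = 4.
1 is placed in row 3, so r3c2 = 4.
Row 4 already has 4, which forces r4c2 = 1.
Completed grid: 1 2 4 3 5 / 4 3 5 2 1 / 5 4 2 1 3 / 2 1 3 5 4 / 3 5 1 4 2.

4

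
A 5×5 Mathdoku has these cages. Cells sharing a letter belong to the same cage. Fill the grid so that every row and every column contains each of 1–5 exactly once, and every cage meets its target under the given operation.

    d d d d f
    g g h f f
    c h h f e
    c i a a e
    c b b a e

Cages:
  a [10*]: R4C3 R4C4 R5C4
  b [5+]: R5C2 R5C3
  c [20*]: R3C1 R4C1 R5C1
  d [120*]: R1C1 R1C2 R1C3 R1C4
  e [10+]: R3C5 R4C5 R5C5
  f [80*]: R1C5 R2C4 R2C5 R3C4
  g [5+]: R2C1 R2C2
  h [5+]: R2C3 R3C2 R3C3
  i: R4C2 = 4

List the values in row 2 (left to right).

3 2 1 5 4

I is a freebie, which forces R4C2 = 4.
The only place for 1 in row 1 is R1C5.
Cage f needs product 80, which forces R2C4 = 5.
Cage f has product 80; hence R2C5 = 4.
Cage f needs product 80, which forces R3C4 = 4.
Cage a has product 10, leaving R4C3 = 5.
The 3 cells of cage c must have product 20, so R5C1 = 4.
Cage d has product 120, which forces R1C3 = 4.
Cage c needs product 20, which forces R3C1 = 5.
Row 4 now contains 5, which forces R4C1 = 1.
1 is placed in row 4; hence R4C4 = 2.
Row 4 now contains 2, so R4C5 = 3.
2 is placed in column 4, so R5C4 = 1.
Cage d has product 120, which forces R1C1 = 2.
Cage d needs product 120, which forces R1C2 = 5.
2 is placed in column 4, leaving R1C4 = 3.
Column 1 now contains 2; hence R2C1 = 3.
Row 2 already has 3, which forces R2C2 = 2.
Row 2 already has 2, leaving R2C3 = 1.
Column 2 now contains 2; hence R3C2 = 1.
Column 3 already has 1; hence R3C3 = 3.
Column 5 already has 3, so R3C5 = 2.
Column 2 now contains 2, which forces R5C2 = 3.
3 is placed in column 3, so R5C3 = 2.
Cage e has sum 10, so R5C5 = 5.
The full grid is 2 5 4 3 1 / 3 2 1 5 4 / 5 1 3 4 2 / 1 4 5 2 3 / 4 3 2 1 5.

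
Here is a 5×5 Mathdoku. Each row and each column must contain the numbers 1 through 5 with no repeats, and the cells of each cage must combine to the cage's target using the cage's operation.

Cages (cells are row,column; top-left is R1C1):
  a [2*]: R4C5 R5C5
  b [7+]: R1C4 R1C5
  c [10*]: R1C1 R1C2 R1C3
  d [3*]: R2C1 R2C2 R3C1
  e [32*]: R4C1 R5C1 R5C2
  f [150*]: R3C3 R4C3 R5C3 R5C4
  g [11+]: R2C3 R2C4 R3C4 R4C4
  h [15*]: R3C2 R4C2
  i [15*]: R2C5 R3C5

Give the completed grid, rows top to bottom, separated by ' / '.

Cage d has product 3; hence R2C1 = 3.
Cage d has product 3, which forces R2C2 = 1.
Row 2 already has 3; hence R2C5 = 5.
Cage d needs product 3, leaving R3C1 = 1.
5 is placed in column 5, leaving R3C5 = 3.
Cage e needs product 32, leaving R4C1 = 4.
Cage e needs product 32, which forces R5C1 = 2.
Cage e needs product 32; hence R5C2 = 4.
Row 5 now contains 2, which forces R5C3 = 3.
Cage f has product 150, leaving R5C4 = 5.
Row 5 now contains 2; hence R5C5 = 1.
Column 1 already has 2; hence R1C1 = 5.
Cage c needs product 10, which forces R1C2 = 2.
The 3 cells of cage c must have product 10; hence R1C3 = 1.
The two cells of cage b must have sum 7; hence R1C4 = 3.
Cage b needs two cells with sum 7, so R1C5 = 4.
Row 3 now contains 3, so R3C2 = 5.
Row 3 now contains 5, which forces R3C3 = 2.
Row 3 now contains 2, leaving R3C4 = 4.
Cage h's pair has product 15, leaving R4C2 = 3.
Column 3 already has 2; hence R4C3 = 5.
Column 4 already has 3, so R4C4 = 1.
1 is placed in column 5, so R4C5 = 2.
Column 3 already has 2, which forces R2C3 = 4.
4 is placed in column 4, so R2C4 = 2.

5 2 1 3 4 / 3 1 4 2 5 / 1 5 2 4 3 / 4 3 5 1 2 / 2 4 3 5 1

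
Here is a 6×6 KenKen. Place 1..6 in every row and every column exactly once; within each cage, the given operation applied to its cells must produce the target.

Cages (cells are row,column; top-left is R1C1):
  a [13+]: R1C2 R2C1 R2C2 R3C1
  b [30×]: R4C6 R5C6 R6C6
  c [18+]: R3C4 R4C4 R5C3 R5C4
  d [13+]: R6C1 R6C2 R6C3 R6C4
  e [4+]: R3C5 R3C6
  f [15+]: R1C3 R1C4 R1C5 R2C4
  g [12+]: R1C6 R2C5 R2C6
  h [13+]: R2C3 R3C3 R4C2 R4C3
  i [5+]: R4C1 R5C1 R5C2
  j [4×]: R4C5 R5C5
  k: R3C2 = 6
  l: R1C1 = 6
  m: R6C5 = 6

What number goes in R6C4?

L is a freebie, which forces R1C1 = 6.
K is a freebie, leaving R3C2 = 6.
Cage m is given, leaving R6C5 = 6.
The only place for 2 in row 6 is R6C6.
Column 6 needs a 6, and only R2C6 is open for it.
In column 6, 4 can only go at R1C6, so R1C6 = 4.
Cage f has sum 15, which forces R2C4 = 5.
Cage g has sum 12, leaving R2C5 = 2.
Row 1 needs a 1, and only R1C2 is open for it.
The 4 cells of cage a must have sum 13; hence R3C1 = 5.
The 3 cells of cage i must have sum 5, leaving R4C1 = 2.
Cage i has sum 5, which forces R5C1 = 1.
Column 2 already has 1, leaving R5C2 = 2.
Row 5 now contains 1, which forces R5C5 = 4.
4 is placed in column 5; hence R4C5 = 1.
Cage c has sum 18, so R5C3 = 5.
5 is placed in row 5, which forces R5C6 = 3.
Cage f needs sum 15; hence R1C5 = 5.
Column 5 already has 1, leaving R3C5 = 3.
Column 6 already has 3; hence R3C6 = 1.
Column 6 already has 3; hence R4C6 = 5.
Row 5 now contains 3; hence R5C4 = 6.
Cage d has sum 13, leaving R6C2 = 5.
The 4 cells of cage h must have sum 13, so R3C3 = 2.
Row 3 now contains 3, leaving R3C4 = 4.
Cage h needs sum 13, leaving R4C2 = 4.
Cage c needs sum 18, leaving R4C4 = 3.
Column 4 now contains 3, so R6C4 = 1.
Column 3 already has 2, so R1C3 = 3.
Column 4 now contains 3, which forces R1C4 = 2.
Cage a needs sum 13; hence R2C1 = 4.
4 is placed in column 2, so R2C2 = 3.
The 4 cells of cage h must have sum 13, which forces R2C3 = 1.
Row 4 already has 3; hence R4C3 = 6.
Column 1 already has 4, leaving R6C1 = 3.
Column 3 already has 3; hence R6C3 = 4.
Filled in: 6 1 3 2 5 4 / 4 3 1 5 2 6 / 5 6 2 4 3 1 / 2 4 6 3 1 5 / 1 2 5 6 4 3 / 3 5 4 1 6 2.

1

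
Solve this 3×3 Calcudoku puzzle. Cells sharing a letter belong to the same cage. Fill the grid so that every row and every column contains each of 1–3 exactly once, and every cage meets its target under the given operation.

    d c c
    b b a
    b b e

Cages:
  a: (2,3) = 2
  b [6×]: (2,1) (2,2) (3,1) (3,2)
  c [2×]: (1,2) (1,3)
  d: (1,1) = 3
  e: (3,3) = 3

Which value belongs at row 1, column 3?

1

Cage d is given, leaving (1,1) = 3.
Cage a is a single given cell; hence (2,3) = 2.
E is a freebie, which forces (3,3) = 3.
Cage c needs two cells with product 2, which forces (1,2) = 2.
2 is placed in column 3, leaving (1,3) = 1.
Row 2 now contains 2, so (2,1) = 1.
Cage b needs product 6, which forces (2,2) = 3.
The 4 cells of cage b must have product 6; hence (3,1) = 2.
Cage b needs product 6, which forces (3,2) = 1.
Filled in: 3 2 1 / 1 3 2 / 2 1 3.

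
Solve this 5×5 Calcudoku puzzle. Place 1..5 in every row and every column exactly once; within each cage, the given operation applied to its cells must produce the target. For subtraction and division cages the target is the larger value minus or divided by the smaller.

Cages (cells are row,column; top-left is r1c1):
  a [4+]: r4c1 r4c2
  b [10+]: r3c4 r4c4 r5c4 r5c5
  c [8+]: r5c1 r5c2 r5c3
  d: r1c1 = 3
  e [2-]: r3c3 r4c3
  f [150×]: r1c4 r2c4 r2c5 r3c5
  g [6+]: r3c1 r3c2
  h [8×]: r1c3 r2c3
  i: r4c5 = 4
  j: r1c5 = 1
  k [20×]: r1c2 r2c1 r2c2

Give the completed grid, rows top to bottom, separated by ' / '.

3 4 2 5 1 / 5 1 4 3 2 / 4 2 3 1 5 / 1 3 5 2 4 / 2 5 1 4 3

D is a freebie; hence r1c1 = 3.
J is a freebie, so r1c5 = 1.
Column 1 now contains 3, leaving r4c1 = 1.
Row 4 already has 1, leaving r4c2 = 3.
Cage i is a single given cell, so r4c5 = 4.
The only place for 1 in row 2 is r2c2.
The 3 cells of cage c must have sum 8, leaving r5c3 = 1.
Cage b needs sum 10, so r3c4 = 1.
Cage b needs sum 10; hence r4c4 = 2.
2 is placed in column 4, which forces r1c4 = 5.
Cage f has product 150, so r2c4 = 3.
The two cells of cage e must have difference 2, leaving r3c3 = 3.
Row 4 already has 2; hence r4c3 = 5.
Column 4 now contains 5, so r5c4 = 4.
5 is placed in row 1, so r1c2 = 4.
Row 1 already has 4, leaving r1c3 = 2.
Cage k needs product 20; hence r2c1 = 5.
Column 3 now contains 2, which forces r2c3 = 4.
Row 2 now contains 5, so r2c5 = 2.
4 is placed in column 2, which forces r3c2 = 2.
2 is placed in column 5, leaving r3c5 = 5.
Column 1 now contains 5, so r5c1 = 2.
Column 2 already has 2; hence r5c2 = 5.
The 4 cells of cage b must have sum 10, leaving r5c5 = 3.
Row 3 already has 2, leaving r3c1 = 4.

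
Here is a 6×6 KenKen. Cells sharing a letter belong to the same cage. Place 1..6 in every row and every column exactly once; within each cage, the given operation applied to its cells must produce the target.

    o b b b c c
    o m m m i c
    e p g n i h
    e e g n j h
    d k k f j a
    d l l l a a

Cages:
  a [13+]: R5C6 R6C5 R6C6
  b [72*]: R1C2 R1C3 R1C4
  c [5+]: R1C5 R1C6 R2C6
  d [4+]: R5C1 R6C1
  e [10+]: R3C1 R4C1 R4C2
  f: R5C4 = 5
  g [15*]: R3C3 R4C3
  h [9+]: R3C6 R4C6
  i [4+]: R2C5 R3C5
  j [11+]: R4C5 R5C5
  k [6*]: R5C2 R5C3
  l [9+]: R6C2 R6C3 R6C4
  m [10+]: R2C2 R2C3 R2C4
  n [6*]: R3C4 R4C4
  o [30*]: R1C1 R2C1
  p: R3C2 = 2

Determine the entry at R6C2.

Cage p is given, so R3C2 = 2.
Cage f is given, leaving R5C4 = 5.
5 is placed in row 5, so R5C5 = 6.
Column 5 now contains 6, which forces R4C5 = 5.
Cage k needs two cells with product 6; hence R5C2 = 3.
Cage k needs two cells with product 6, leaving R5C3 = 2.
2 is placed in row 5, leaving R5C6 = 4.
Cage g's pair has product 15; hence R3C3 = 5.
5 is placed in row 4, so R4C3 = 3.
Row 4 now contains 3, leaving R4C6 = 6.
Row 5 now contains 3; hence R5C1 = 1.
The two cells of cage d must have sum 4, which forces R6C1 = 3.
Row 6 already has 3, leaving R6C5 = 4.
Column 6 now contains 6; hence R6C6 = 5.
The 3 cells of cage b must have product 72; hence R1C4 = 3.
Row 1 already has 3, leaving R1C6 = 1.
Column 6 already has 1; hence R2C6 = 2.
The 3 cells of cage e must have sum 10, which forces R3C1 = 4.
Column 4 already has 3, so R3C4 = 6.
Column 6 now contains 6, which forces R3C6 = 3.
The 3 cells of cage e must have sum 10, leaving R4C1 = 2.
Cage e needs sum 10, which forces R4C2 = 4.
Row 4 now contains 2, leaving R4C4 = 1.
The 3 cells of cage l must have sum 9; hence R6C4 = 2.
4 is placed in column 2, so R1C2 = 6.
Cage b needs product 72, leaving R1C3 = 4.
Row 1 already has 1, leaving R1C5 = 2.
The 3 cells of cage m must have sum 10, so R2C2 = 5.
Cage m has sum 10; hence R2C3 = 1.
Column 4 now contains 1, which forces R2C4 = 4.
Cage i's pair has sum 4, so R2C5 = 3.
Row 3 now contains 3; hence R3C5 = 1.
Column 2 now contains 6, leaving R6C2 = 1.
Column 3 already has 1, so R6C3 = 6.
Row 1 now contains 6, leaving R1C1 = 5.
5 is placed in row 2, so R2C1 = 6.
The full grid is 5 6 4 3 2 1 / 6 5 1 4 3 2 / 4 2 5 6 1 3 / 2 4 3 1 5 6 / 1 3 2 5 6 4 / 3 1 6 2 4 5.

1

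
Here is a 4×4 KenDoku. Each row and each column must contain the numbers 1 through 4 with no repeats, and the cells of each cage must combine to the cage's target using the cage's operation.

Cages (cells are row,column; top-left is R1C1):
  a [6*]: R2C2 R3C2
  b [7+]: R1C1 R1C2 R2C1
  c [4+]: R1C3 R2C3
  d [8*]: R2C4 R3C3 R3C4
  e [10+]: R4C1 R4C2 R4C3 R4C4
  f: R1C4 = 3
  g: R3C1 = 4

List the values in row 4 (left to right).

Cage f is given, which forces R1C4 = 3.
G is a freebie, leaving R3C1 = 4.
Cage b has sum 7, so R1C2 = 4.
3 is placed in row 1; hence R1C3 = 1.
Cage c's pair has sum 4, leaving R2C3 = 3.
Cage d has product 8, leaving R2C4 = 4.
Column 3 already has 1; hence R3C3 = 2.
2 is placed in row 3, leaving R3C4 = 1.
Column 3 already has 2; hence R4C3 = 4.
Column 4 now contains 1, leaving R4C4 = 2.
Row 1 now contains 1; hence R1C1 = 2.
The 3 cells of cage b must have sum 7, which forces R2C1 = 1.
Row 2 already has 3, which forces R2C2 = 2.
2 is placed in row 3, leaving R3C2 = 3.
Column 1 now contains 1; hence R4C1 = 3.
3 is placed in column 2, so R4C2 = 1.
Completed grid: 2 4 1 3 / 1 2 3 4 / 4 3 2 1 / 3 1 4 2.

3 1 4 2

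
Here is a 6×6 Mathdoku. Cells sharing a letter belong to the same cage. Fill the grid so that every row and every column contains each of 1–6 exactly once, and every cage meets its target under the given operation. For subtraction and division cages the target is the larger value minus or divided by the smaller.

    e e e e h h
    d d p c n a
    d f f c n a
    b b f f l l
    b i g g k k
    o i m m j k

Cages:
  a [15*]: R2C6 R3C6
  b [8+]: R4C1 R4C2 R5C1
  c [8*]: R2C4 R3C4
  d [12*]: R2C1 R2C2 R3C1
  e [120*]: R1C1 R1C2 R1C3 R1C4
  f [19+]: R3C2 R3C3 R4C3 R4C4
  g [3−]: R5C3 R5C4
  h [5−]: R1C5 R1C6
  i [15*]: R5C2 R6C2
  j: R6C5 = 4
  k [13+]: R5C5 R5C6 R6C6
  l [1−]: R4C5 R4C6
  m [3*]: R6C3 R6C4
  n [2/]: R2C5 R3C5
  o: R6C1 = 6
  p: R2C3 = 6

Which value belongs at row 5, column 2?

Cage p is a single given cell, leaving R2C3 = 6.
O is a freebie, which forces R6C1 = 6.
Cage j is given, leaving R6C5 = 4.
In row 2, 5 can only go at R2C6, so R2C6 = 5.
Column 6 already has 5, leaving R3C6 = 3.
Column 6 now contains 3; hence R6C6 = 2.
Cage k has sum 13, leaving R5C5 = 5.
Cage k needs sum 13, leaving R5C6 = 6.
Cage h needs two cells with difference 5, leaving R1C5 = 6.
Column 6 now contains 6, which forces R1C6 = 1.
1 is placed in column 6, leaving R4C6 = 4.
Row 5 now contains 5, which forces R5C2 = 3.
Cage i's pair has product 15, so R6C2 = 5.
Cage d needs product 12, which forces R2C1 = 3.
Cage f has sum 19, leaving R3C2 = 6.
Column 1 already has 3, leaving R4C1 = 5.
5 is placed in row 4, so R4C4 = 6.
The two cells of cage l must have difference 1, leaving R4C5 = 3.
Cage f needs sum 19, so R3C3 = 5.
3 is placed in row 4; hence R4C3 = 2.
Column 3 already has 5, leaving R1C3 = 3.
Cage e has product 120, leaving R1C4 = 5.
2 is placed in row 4; hence R4C2 = 1.
Cage b needs sum 8; hence R5C1 = 2.
Column 3 already has 3, which forces R6C3 = 1.
Row 6 now contains 1, which forces R6C4 = 3.
Column 1 already has 2, which forces R1C1 = 4.
Cage e needs product 120, leaving R1C2 = 2.
Cage d has product 12, so R2C2 = 4.
Row 2 now contains 4; hence R2C4 = 2.
Row 2 already has 2, leaving R2C5 = 1.
The 3 cells of cage d must have product 12, leaving R3C1 = 1.
2 is placed in column 4, which forces R3C4 = 4.
Column 5 already has 1, leaving R3C5 = 2.
Column 3 already has 1, which forces R5C3 = 4.
The two cells of cage g must have difference 3, so R5C4 = 1.
Filled in: 4 2 3 5 6 1 / 3 4 6 2 1 5 / 1 6 5 4 2 3 / 5 1 2 6 3 4 / 2 3 4 1 5 6 / 6 5 1 3 4 2.

3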